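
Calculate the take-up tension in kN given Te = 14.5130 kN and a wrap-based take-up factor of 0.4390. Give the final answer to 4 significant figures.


T_tu = 14.5130 * 0.4390
T_tu = 6.371 kN


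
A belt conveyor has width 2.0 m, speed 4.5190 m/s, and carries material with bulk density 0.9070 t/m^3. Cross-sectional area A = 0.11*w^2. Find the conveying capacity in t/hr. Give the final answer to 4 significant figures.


A = 0.11 * 2.0^2 = 0.44 m^2
C = 0.44 * 4.5190 * 0.9070 * 3600
C = 6492 t/hr


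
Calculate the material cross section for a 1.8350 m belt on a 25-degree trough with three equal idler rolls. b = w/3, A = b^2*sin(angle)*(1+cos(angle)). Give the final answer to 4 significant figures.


b = 1.8350/3 = 0.611667 m
A = 0.611667^2 * sin(25 deg) * (1 + cos(25 deg))
A = 0.3014 m^2


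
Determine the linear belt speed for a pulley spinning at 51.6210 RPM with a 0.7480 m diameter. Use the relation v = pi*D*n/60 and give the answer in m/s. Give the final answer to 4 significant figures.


v = pi * 0.7480 * 51.6210 / 60
v = 2.022 m/s


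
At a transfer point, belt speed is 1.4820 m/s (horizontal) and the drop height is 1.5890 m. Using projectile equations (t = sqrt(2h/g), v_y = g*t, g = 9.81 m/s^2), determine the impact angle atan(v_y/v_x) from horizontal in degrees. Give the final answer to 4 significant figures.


t = sqrt(2*1.5890/9.81) = 0.569171 s
v_y = 9.81 * 0.569171 = 5.58357 m/s
angle = atan(5.58357 / 1.4820) = 75.14 deg


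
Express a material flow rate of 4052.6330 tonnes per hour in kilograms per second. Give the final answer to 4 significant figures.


m_dot = 4052.6330 * 1000 / 3600
m_dot = 1126 kg/s


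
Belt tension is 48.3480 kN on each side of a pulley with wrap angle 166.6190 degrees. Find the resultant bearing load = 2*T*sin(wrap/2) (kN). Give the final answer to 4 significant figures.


F = 2 * 48.3480 * sin(166.6190/2 deg)
F = 96.04 kN


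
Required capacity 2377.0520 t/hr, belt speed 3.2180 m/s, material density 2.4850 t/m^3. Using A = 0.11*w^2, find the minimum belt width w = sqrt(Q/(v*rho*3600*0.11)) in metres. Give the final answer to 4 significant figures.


A_req = 2377.0520 / (3.2180 * 2.4850 * 3600) = 0.0825703 m^2
w = sqrt(0.0825703 / 0.11)
w = 0.8664 m


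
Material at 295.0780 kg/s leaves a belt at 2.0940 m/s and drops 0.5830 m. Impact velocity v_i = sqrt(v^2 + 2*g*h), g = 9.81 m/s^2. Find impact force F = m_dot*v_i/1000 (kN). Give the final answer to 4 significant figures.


v_i = sqrt(2.0940^2 + 2*9.81*0.5830) = 3.97785 m/s
F = 295.0780 * 3.97785 / 1000
F = 1.174 kN


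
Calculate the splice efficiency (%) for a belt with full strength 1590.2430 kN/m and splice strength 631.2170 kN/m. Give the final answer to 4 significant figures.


Eff = 631.2170 / 1590.2430 * 100
Eff = 39.69 %


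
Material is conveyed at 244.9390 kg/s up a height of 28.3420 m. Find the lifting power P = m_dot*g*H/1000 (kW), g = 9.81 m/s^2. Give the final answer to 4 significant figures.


P = 244.9390 * 9.81 * 28.3420 / 1000
P = 68.10 kW


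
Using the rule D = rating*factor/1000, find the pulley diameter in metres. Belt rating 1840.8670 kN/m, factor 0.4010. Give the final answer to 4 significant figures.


D = 1840.8670 * 0.4010 / 1000
D = 0.7382 m


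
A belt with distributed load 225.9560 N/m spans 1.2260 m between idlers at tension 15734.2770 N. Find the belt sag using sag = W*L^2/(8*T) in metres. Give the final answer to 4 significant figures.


sag = 225.9560 * 1.2260^2 / (8 * 15734.2770)
sag = 0.002698 m


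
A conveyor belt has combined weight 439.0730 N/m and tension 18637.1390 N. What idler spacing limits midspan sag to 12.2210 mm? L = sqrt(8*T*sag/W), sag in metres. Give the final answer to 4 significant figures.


sag = 12.2210/1000 = 0.012221 m
L = sqrt(8 * 18637.1390 * 0.012221 / 439.0730)
L = 2.037 m


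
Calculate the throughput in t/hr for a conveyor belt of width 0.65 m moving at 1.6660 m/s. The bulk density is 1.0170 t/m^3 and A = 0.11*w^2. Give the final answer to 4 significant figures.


A = 0.11 * 0.65^2 = 0.046475 m^2
C = 0.046475 * 1.6660 * 1.0170 * 3600
C = 283.5 t/hr


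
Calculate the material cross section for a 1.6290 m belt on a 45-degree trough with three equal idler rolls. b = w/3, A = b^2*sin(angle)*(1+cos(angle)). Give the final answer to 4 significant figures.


b = 1.6290/3 = 0.543 m
A = 0.543^2 * sin(45 deg) * (1 + cos(45 deg))
A = 0.3559 m^2


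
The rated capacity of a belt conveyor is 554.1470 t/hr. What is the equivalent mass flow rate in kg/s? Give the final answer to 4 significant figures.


m_dot = 554.1470 * 1000 / 3600
m_dot = 153.9 kg/s


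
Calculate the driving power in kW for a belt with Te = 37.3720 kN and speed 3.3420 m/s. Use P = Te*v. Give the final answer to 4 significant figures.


P = Te * v = 37.3720 * 3.3420
P = 124.9 kW


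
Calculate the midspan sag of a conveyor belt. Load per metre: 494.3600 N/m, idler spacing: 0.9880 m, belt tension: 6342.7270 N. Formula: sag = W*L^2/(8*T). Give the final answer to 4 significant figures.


sag = 494.3600 * 0.9880^2 / (8 * 6342.7270)
sag = 0.009510 m


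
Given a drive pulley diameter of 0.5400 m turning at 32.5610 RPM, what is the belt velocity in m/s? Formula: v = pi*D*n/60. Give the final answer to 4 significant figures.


v = pi * 0.5400 * 32.5610 / 60
v = 0.9206 m/s


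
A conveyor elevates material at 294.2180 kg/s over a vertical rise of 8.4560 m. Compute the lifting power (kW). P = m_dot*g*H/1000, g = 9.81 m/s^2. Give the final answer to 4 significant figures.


P = 294.2180 * 9.81 * 8.4560 / 1000
P = 24.41 kW


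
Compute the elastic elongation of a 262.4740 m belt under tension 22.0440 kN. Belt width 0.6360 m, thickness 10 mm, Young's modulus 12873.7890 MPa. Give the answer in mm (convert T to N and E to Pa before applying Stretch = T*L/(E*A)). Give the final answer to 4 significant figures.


A = 0.6360 * 0.01 = 0.00636 m^2
Stretch = 22.0440*1000 * 262.4740 / (12873.7890e6 * 0.00636) * 1000
Stretch = 70.67 mm


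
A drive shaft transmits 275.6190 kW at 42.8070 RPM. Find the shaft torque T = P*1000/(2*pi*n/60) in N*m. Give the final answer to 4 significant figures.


omega = 2*pi*42.8070/60 = 4.48274 rad/s
T = 275.6190*1000 / 4.48274
T = 61480 N*m


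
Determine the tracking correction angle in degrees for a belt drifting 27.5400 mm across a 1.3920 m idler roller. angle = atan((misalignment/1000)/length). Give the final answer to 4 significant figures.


misalign_m = 27.5400 / 1000 = 0.027540 m
angle = atan(0.027540 / 1.3920)
angle = 1.133 deg


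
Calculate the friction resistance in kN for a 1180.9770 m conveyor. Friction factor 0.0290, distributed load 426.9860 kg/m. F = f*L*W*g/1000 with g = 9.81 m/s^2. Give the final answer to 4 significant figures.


F = 0.0290 * 1180.9770 * 426.9860 * 9.81 / 1000
F = 143.5 kN


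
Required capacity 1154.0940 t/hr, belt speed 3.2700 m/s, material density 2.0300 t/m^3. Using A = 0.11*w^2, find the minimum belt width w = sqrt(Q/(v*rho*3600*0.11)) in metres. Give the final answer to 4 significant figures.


A_req = 1154.0940 / (3.2700 * 2.0300 * 3600) = 0.0482942 m^2
w = sqrt(0.0482942 / 0.11)
w = 0.6626 m


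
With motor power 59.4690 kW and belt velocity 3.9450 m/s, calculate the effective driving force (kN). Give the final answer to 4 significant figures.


Te = P / v = 59.4690 / 3.9450
Te = 15.07 kN


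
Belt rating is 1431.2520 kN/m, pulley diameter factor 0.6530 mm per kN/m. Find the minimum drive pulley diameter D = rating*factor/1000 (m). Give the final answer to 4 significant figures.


D = 1431.2520 * 0.6530 / 1000
D = 0.9346 m


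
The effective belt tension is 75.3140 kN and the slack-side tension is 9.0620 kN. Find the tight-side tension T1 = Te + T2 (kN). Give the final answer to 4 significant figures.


T1 = Te + T2 = 75.3140 + 9.0620
T1 = 84.38 kN


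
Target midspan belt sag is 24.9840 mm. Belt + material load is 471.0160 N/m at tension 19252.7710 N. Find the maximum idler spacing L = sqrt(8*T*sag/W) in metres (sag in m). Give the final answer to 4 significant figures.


sag = 24.9840/1000 = 0.024984 m
L = sqrt(8 * 19252.7710 * 0.024984 / 471.0160)
L = 2.858 m


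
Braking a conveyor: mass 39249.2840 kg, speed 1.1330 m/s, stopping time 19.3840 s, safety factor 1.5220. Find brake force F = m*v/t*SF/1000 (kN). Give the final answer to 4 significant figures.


F = 39249.2840 * 1.1330 / 19.3840 * 1.5220 / 1000
F = 3.492 kN


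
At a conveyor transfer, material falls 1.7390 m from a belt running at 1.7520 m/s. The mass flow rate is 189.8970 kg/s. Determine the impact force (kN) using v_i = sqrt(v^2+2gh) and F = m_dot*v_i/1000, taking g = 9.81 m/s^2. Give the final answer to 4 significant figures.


v_i = sqrt(1.7520^2 + 2*9.81*1.7390) = 6.09825 m/s
F = 189.8970 * 6.09825 / 1000
F = 1.158 kN


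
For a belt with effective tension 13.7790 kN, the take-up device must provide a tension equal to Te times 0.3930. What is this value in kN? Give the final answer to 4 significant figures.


T_tu = 13.7790 * 0.3930
T_tu = 5.415 kN


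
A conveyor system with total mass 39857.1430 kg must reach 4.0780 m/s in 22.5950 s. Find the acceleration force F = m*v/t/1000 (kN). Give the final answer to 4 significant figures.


F = 39857.1430 * 4.0780 / 22.5950 / 1000
F = 7.194 kN


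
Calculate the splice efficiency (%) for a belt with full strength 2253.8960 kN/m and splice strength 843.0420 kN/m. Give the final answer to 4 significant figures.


Eff = 843.0420 / 2253.8960 * 100
Eff = 37.40 %


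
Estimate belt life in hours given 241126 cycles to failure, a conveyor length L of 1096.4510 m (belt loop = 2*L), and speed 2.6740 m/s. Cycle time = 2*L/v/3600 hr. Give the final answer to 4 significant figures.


cycle_time = 2 * 1096.4510 / 2.6740 / 3600 = 0.227801 hr
life = 241126 * 0.227801 = 54930 hours


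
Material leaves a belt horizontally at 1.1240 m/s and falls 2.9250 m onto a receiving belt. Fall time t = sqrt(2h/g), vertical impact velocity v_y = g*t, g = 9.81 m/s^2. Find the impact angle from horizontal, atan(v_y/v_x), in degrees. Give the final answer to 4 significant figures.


t = sqrt(2*2.9250/9.81) = 0.772224 s
v_y = 9.81 * 0.772224 = 7.57552 m/s
angle = atan(7.57552 / 1.1240) = 81.56 deg


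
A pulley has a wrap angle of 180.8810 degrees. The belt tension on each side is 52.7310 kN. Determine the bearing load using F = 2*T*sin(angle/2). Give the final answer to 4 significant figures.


F = 2 * 52.7310 * sin(180.8810/2 deg)
F = 105.5 kN


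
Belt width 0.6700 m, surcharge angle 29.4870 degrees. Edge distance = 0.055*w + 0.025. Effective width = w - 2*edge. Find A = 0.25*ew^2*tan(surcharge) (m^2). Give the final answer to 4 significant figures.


edge = 0.055*0.6700 + 0.025 = 0.06185 m
ew = 0.6700 - 2*0.06185 = 0.5463 m
A = 0.25 * 0.5463^2 * tan(29.4870 deg)
A = 0.04219 m^2


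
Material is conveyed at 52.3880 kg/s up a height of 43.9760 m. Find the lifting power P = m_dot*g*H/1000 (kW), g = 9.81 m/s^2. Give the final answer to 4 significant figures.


P = 52.3880 * 9.81 * 43.9760 / 1000
P = 22.60 kW


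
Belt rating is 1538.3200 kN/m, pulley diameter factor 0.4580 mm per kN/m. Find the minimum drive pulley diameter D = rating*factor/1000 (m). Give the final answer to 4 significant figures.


D = 1538.3200 * 0.4580 / 1000
D = 0.7046 m


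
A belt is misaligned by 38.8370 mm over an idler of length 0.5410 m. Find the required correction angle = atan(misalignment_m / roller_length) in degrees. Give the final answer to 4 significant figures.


misalign_m = 38.8370 / 1000 = 0.038837 m
angle = atan(0.038837 / 0.5410)
angle = 4.106 deg


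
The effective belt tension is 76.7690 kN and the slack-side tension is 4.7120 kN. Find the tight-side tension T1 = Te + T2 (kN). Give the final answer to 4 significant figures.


T1 = Te + T2 = 76.7690 + 4.7120
T1 = 81.48 kN


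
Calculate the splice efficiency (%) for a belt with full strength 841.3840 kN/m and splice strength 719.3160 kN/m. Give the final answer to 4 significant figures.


Eff = 719.3160 / 841.3840 * 100
Eff = 85.49 %


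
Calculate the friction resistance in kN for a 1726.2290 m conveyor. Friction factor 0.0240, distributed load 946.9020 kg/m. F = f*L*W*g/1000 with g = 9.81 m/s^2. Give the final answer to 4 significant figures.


F = 0.0240 * 1726.2290 * 946.9020 * 9.81 / 1000
F = 384.8 kN


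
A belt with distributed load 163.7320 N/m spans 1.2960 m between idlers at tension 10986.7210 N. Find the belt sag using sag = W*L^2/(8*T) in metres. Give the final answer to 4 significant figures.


sag = 163.7320 * 1.2960^2 / (8 * 10986.7210)
sag = 0.003129 m


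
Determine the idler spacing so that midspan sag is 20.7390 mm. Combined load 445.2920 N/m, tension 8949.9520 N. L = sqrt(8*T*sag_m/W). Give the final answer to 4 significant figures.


sag = 20.7390/1000 = 0.020739 m
L = sqrt(8 * 8949.9520 * 0.020739 / 445.2920)
L = 1.826 m


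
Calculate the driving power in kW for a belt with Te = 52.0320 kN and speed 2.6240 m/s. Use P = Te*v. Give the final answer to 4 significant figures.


P = Te * v = 52.0320 * 2.6240
P = 136.5 kW


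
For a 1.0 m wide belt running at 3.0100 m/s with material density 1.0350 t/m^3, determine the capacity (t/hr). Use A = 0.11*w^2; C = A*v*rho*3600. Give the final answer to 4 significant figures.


A = 0.11 * 1.0^2 = 0.11 m^2
C = 0.11 * 3.0100 * 1.0350 * 3600
C = 1234 t/hr


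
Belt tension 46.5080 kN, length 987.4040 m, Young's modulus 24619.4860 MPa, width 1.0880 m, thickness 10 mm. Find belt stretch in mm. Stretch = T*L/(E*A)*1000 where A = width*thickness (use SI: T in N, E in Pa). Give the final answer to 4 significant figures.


A = 1.0880 * 0.01 = 0.01088 m^2
Stretch = 46.5080*1000 * 987.4040 / (24619.4860e6 * 0.01088) * 1000
Stretch = 171.4 mm


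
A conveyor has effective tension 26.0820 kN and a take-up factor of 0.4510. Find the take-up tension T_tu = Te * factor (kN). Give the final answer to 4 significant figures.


T_tu = 26.0820 * 0.4510
T_tu = 11.76 kN


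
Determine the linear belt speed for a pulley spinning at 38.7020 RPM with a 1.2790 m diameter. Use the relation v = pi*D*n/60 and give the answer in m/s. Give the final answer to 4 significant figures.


v = pi * 1.2790 * 38.7020 / 60
v = 2.592 m/s


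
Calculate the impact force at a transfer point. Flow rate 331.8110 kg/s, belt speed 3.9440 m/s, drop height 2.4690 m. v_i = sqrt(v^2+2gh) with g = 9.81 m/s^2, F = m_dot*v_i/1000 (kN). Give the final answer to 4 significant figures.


v_i = sqrt(3.9440^2 + 2*9.81*2.4690) = 7.99981 m/s
F = 331.8110 * 7.99981 / 1000
F = 2.654 kN


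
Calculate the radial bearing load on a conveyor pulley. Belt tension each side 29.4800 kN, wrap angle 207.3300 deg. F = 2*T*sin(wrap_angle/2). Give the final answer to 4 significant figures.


F = 2 * 29.4800 * sin(207.3300/2 deg)
F = 57.29 kN


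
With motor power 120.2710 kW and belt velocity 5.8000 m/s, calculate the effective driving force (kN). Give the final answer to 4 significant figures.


Te = P / v = 120.2710 / 5.8000
Te = 20.74 kN


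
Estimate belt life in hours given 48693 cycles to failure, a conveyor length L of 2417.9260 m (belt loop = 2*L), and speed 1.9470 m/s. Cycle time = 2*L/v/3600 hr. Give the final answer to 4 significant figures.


cycle_time = 2 * 2417.9260 / 1.9470 / 3600 = 0.689929 hr
life = 48693 * 0.689929 = 33590 hours


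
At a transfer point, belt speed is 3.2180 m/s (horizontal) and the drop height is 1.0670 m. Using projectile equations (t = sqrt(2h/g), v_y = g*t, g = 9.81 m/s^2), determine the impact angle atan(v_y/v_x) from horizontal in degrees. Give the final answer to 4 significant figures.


t = sqrt(2*1.0670/9.81) = 0.466404 s
v_y = 9.81 * 0.466404 = 4.57542 m/s
angle = atan(4.57542 / 3.2180) = 54.88 deg


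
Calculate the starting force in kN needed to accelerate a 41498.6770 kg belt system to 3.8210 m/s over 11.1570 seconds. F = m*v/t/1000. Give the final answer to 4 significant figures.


F = 41498.6770 * 3.8210 / 11.1570 / 1000
F = 14.21 kN


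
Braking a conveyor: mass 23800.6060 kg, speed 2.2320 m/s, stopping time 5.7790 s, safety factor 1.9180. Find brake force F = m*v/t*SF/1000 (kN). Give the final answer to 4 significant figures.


F = 23800.6060 * 2.2320 / 5.7790 * 1.9180 / 1000
F = 17.63 kN


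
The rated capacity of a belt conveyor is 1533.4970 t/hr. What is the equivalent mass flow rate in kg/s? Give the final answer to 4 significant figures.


m_dot = 1533.4970 * 1000 / 3600
m_dot = 426.0 kg/s


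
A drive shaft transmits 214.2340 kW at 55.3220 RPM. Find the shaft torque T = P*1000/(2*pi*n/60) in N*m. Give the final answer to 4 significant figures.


omega = 2*pi*55.3220/60 = 5.79331 rad/s
T = 214.2340*1000 / 5.79331
T = 36980 N*m


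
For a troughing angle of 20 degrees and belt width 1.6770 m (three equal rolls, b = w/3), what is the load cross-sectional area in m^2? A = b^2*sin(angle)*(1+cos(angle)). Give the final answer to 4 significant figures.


b = 1.6770/3 = 0.559 m
A = 0.559^2 * sin(20 deg) * (1 + cos(20 deg))
A = 0.2073 m^2


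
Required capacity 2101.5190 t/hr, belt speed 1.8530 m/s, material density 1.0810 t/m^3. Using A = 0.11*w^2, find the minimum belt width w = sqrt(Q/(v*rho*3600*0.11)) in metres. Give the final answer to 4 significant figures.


A_req = 2101.5190 / (1.8530 * 1.0810 * 3600) = 0.291427 m^2
w = sqrt(0.291427 / 0.11)
w = 1.628 m


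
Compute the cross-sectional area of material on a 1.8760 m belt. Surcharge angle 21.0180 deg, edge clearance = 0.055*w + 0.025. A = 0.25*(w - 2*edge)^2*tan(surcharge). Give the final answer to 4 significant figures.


edge = 0.055*1.8760 + 0.025 = 0.12818 m
ew = 1.8760 - 2*0.12818 = 1.61964 m
A = 0.25 * 1.61964^2 * tan(21.0180 deg)
A = 0.2520 m^2


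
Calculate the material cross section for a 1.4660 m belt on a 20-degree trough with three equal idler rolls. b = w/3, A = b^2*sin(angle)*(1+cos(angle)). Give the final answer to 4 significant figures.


b = 1.4660/3 = 0.488667 m
A = 0.488667^2 * sin(20 deg) * (1 + cos(20 deg))
A = 0.1584 m^2


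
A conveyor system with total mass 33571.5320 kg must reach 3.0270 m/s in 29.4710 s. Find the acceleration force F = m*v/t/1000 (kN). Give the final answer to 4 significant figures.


F = 33571.5320 * 3.0270 / 29.4710 / 1000
F = 3.448 kN


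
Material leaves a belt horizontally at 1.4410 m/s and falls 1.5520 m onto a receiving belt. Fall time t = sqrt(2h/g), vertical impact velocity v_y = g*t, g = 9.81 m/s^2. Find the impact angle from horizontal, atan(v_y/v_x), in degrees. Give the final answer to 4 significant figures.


t = sqrt(2*1.5520/9.81) = 0.562505 s
v_y = 9.81 * 0.562505 = 5.51817 m/s
angle = atan(5.51817 / 1.4410) = 75.36 deg


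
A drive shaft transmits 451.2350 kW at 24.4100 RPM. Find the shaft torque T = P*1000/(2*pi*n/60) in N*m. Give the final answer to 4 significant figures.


omega = 2*pi*24.4100/60 = 2.55621 rad/s
T = 451.2350*1000 / 2.55621
T = 176500 N*m


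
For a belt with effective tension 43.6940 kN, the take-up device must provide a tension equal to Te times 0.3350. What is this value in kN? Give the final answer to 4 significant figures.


T_tu = 43.6940 * 0.3350
T_tu = 14.64 kN


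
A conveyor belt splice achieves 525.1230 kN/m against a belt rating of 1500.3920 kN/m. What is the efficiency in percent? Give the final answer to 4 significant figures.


Eff = 525.1230 / 1500.3920 * 100
Eff = 35.00 %


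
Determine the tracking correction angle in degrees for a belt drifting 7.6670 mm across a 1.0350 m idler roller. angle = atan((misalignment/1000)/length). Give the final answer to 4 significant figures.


misalign_m = 7.6670 / 1000 = 0.007667 m
angle = atan(0.007667 / 1.0350)
angle = 0.4244 deg


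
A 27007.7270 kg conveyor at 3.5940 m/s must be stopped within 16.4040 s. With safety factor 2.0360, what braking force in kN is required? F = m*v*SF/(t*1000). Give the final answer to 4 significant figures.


F = 27007.7270 * 3.5940 / 16.4040 * 2.0360 / 1000
F = 12.05 kN


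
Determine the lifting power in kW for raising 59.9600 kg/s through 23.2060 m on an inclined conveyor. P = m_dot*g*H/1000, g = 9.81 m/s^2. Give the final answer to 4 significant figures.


P = 59.9600 * 9.81 * 23.2060 / 1000
P = 13.65 kW


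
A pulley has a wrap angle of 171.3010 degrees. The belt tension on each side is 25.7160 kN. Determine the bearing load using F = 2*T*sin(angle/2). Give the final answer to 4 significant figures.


F = 2 * 25.7160 * sin(171.3010/2 deg)
F = 51.28 kN


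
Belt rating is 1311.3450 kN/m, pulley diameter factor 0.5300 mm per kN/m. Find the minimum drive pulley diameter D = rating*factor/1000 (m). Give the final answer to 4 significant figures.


D = 1311.3450 * 0.5300 / 1000
D = 0.6950 m


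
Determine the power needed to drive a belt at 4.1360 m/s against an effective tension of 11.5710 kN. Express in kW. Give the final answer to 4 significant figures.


P = Te * v = 11.5710 * 4.1360
P = 47.86 kW


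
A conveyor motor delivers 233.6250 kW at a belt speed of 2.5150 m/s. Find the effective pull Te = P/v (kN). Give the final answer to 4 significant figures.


Te = P / v = 233.6250 / 2.5150
Te = 92.89 kN


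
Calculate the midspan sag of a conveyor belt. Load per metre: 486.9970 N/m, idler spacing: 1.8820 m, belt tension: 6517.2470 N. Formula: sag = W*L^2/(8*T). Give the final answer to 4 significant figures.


sag = 486.9970 * 1.8820^2 / (8 * 6517.2470)
sag = 0.03308 m


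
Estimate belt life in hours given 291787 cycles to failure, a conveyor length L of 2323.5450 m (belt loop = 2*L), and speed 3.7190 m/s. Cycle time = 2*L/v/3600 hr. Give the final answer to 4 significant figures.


cycle_time = 2 * 2323.5450 / 3.7190 / 3600 = 0.347098 hr
life = 291787 * 0.347098 = 101300 hours


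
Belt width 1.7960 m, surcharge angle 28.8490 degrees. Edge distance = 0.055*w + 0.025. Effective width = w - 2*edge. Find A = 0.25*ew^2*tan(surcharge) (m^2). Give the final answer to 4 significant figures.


edge = 0.055*1.7960 + 0.025 = 0.12378 m
ew = 1.7960 - 2*0.12378 = 1.54844 m
A = 0.25 * 1.54844^2 * tan(28.8490 deg)
A = 0.3302 m^2


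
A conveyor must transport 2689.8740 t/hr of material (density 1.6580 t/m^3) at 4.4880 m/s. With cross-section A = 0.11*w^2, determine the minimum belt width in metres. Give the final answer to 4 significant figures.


A_req = 2689.8740 / (4.4880 * 1.6580 * 3600) = 0.100413 m^2
w = sqrt(0.100413 / 0.11)
w = 0.9554 m


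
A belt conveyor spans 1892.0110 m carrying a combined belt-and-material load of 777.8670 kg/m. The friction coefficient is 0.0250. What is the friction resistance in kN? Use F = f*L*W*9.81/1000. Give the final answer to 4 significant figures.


F = 0.0250 * 1892.0110 * 777.8670 * 9.81 / 1000
F = 360.9 kN


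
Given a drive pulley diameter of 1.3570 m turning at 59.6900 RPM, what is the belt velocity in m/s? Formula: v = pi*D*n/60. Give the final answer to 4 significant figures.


v = pi * 1.3570 * 59.6900 / 60
v = 4.241 m/s


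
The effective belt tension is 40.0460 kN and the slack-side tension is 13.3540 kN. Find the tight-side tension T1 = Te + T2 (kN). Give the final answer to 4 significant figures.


T1 = Te + T2 = 40.0460 + 13.3540
T1 = 53.40 kN


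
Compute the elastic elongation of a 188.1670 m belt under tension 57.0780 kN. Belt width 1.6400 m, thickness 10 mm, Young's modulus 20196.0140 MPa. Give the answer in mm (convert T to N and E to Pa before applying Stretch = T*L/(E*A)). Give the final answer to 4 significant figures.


A = 1.6400 * 0.01 = 0.01640 m^2
Stretch = 57.0780*1000 * 188.1670 / (20196.0140e6 * 0.01640) * 1000
Stretch = 32.43 mm


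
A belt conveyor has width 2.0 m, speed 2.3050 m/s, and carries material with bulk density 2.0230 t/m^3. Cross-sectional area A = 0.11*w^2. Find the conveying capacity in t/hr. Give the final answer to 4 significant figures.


A = 0.11 * 2.0^2 = 0.44 m^2
C = 0.44 * 2.3050 * 2.0230 * 3600
C = 7386 t/hr


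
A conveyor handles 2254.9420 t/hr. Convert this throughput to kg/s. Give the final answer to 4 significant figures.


m_dot = 2254.9420 * 1000 / 3600
m_dot = 626.4 kg/s


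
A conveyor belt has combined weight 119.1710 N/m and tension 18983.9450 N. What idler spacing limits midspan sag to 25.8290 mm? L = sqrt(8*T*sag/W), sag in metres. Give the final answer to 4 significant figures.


sag = 25.8290/1000 = 0.025829 m
L = sqrt(8 * 18983.9450 * 0.025829 / 119.1710)
L = 5.737 m


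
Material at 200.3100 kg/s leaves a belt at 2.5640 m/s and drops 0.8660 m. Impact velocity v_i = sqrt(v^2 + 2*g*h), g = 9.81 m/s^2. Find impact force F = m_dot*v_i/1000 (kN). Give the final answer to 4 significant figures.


v_i = sqrt(2.5640^2 + 2*9.81*0.8660) = 4.85438 m/s
F = 200.3100 * 4.85438 / 1000
F = 0.9724 kN


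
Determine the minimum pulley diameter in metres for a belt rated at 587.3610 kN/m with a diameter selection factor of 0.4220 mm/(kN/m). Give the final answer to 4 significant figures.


D = 587.3610 * 0.4220 / 1000
D = 0.2479 m


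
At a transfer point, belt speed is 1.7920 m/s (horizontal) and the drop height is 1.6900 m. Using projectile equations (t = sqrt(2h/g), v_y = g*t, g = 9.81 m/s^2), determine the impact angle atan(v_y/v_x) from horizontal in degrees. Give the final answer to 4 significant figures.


t = sqrt(2*1.6900/9.81) = 0.586981 s
v_y = 9.81 * 0.586981 = 5.75828 m/s
angle = atan(5.75828 / 1.7920) = 72.71 deg


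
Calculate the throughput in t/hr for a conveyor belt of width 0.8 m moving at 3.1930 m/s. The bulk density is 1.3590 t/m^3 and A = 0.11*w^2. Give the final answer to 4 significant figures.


A = 0.11 * 0.8^2 = 0.0704 m^2
C = 0.0704 * 3.1930 * 1.3590 * 3600
C = 1100 t/hr


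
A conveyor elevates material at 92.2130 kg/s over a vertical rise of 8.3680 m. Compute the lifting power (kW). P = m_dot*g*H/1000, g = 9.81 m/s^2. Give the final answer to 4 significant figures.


P = 92.2130 * 9.81 * 8.3680 / 1000
P = 7.570 kW


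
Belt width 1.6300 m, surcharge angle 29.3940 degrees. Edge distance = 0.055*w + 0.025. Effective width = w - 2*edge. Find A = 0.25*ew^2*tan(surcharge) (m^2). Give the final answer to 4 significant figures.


edge = 0.055*1.6300 + 0.025 = 0.11465 m
ew = 1.6300 - 2*0.11465 = 1.4007 m
A = 0.25 * 1.4007^2 * tan(29.3940 deg)
A = 0.2763 m^2


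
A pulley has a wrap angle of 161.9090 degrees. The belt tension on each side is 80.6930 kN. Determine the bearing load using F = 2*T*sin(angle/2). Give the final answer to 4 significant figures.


F = 2 * 80.6930 * sin(161.9090/2 deg)
F = 159.4 kN


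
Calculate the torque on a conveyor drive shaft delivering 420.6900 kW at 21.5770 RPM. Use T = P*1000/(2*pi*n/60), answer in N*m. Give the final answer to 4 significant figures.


omega = 2*pi*21.5770/60 = 2.25954 rad/s
T = 420.6900*1000 / 2.25954
T = 186200 N*m


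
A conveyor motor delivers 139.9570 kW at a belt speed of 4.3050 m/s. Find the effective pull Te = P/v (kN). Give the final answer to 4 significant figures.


Te = P / v = 139.9570 / 4.3050
Te = 32.51 kN


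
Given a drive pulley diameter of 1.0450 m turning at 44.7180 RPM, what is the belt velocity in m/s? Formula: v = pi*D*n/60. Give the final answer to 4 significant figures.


v = pi * 1.0450 * 44.7180 / 60
v = 2.447 m/s


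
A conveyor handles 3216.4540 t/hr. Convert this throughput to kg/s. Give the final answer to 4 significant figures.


m_dot = 3216.4540 * 1000 / 3600
m_dot = 893.5 kg/s


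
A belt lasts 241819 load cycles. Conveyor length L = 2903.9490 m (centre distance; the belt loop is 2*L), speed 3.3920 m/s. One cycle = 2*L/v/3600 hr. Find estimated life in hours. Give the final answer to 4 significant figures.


cycle_time = 2 * 2903.9490 / 3.3920 / 3600 = 0.475621 hr
life = 241819 * 0.475621 = 115000 hours


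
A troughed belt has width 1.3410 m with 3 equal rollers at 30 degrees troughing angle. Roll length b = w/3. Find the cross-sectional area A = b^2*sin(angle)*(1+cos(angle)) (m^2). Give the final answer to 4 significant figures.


b = 1.3410/3 = 0.447 m
A = 0.447^2 * sin(30 deg) * (1 + cos(30 deg))
A = 0.1864 m^2


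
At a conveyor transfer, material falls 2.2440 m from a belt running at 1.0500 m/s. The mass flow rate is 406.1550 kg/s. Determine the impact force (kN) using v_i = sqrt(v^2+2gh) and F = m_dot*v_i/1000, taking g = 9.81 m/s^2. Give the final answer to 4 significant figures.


v_i = sqrt(1.0500^2 + 2*9.81*2.2440) = 6.71787 m/s
F = 406.1550 * 6.71787 / 1000
F = 2.728 kN


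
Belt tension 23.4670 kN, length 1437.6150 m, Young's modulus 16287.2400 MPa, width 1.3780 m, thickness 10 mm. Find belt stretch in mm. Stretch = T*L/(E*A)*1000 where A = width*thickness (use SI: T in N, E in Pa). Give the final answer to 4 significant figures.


A = 1.3780 * 0.01 = 0.01378 m^2
Stretch = 23.4670*1000 * 1437.6150 / (16287.2400e6 * 0.01378) * 1000
Stretch = 150.3 mm


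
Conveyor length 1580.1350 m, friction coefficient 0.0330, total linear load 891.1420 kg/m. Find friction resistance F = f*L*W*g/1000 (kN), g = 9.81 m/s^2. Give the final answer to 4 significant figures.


F = 0.0330 * 1580.1350 * 891.1420 * 9.81 / 1000
F = 455.9 kN


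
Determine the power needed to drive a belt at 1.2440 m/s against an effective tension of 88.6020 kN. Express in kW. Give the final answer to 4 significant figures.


P = Te * v = 88.6020 * 1.2440
P = 110.2 kW


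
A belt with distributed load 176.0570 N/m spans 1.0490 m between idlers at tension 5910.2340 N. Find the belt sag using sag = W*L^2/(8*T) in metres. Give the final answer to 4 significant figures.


sag = 176.0570 * 1.0490^2 / (8 * 5910.2340)
sag = 0.004097 m


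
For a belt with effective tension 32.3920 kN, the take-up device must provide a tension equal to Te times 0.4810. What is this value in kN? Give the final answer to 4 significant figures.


T_tu = 32.3920 * 0.4810
T_tu = 15.58 kN


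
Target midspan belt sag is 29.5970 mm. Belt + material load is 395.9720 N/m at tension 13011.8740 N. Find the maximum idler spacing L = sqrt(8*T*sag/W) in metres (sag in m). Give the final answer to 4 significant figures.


sag = 29.5970/1000 = 0.029597 m
L = sqrt(8 * 13011.8740 * 0.029597 / 395.9720)
L = 2.789 m


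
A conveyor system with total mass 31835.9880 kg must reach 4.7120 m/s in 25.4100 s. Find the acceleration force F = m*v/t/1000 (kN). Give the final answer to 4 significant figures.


F = 31835.9880 * 4.7120 / 25.4100 / 1000
F = 5.904 kN


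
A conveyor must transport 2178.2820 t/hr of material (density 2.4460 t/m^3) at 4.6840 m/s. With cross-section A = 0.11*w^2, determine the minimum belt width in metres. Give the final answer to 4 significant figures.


A_req = 2178.2820 / (4.6840 * 2.4460 * 3600) = 0.0528127 m^2
w = sqrt(0.0528127 / 0.11)
w = 0.6929 m


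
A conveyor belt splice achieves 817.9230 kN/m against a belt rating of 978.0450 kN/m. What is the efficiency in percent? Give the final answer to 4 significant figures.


Eff = 817.9230 / 978.0450 * 100
Eff = 83.63 %


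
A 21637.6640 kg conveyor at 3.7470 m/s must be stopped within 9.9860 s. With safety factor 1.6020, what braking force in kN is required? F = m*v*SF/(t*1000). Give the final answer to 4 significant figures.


F = 21637.6640 * 3.7470 / 9.9860 * 1.6020 / 1000
F = 13.01 kN


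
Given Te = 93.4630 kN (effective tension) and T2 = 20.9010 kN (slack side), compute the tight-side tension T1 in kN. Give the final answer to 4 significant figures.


T1 = Te + T2 = 93.4630 + 20.9010
T1 = 114.4 kN


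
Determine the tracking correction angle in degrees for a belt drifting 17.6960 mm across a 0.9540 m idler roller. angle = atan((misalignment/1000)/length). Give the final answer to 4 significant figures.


misalign_m = 17.6960 / 1000 = 0.017696 m
angle = atan(0.017696 / 0.9540)
angle = 1.063 deg


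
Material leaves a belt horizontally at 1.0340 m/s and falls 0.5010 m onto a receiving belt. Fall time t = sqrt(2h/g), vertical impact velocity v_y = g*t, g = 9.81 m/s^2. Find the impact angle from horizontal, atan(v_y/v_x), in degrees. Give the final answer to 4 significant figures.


t = sqrt(2*0.5010/9.81) = 0.319595 s
v_y = 9.81 * 0.319595 = 3.13523 m/s
angle = atan(3.13523 / 1.0340) = 71.75 deg


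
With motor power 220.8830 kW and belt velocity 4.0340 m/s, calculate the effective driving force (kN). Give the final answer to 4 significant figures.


Te = P / v = 220.8830 / 4.0340
Te = 54.76 kN


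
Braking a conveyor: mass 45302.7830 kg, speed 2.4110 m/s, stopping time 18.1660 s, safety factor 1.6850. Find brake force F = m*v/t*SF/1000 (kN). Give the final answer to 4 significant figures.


F = 45302.7830 * 2.4110 / 18.1660 * 1.6850 / 1000
F = 10.13 kN


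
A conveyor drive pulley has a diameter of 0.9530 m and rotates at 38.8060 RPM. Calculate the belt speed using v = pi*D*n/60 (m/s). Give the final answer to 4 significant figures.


v = pi * 0.9530 * 38.8060 / 60
v = 1.936 m/s


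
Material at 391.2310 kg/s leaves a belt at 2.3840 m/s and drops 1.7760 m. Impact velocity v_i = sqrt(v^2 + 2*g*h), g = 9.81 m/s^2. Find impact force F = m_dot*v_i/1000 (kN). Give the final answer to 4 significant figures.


v_i = sqrt(2.3840^2 + 2*9.81*1.7760) = 6.36621 m/s
F = 391.2310 * 6.36621 / 1000
F = 2.491 kN


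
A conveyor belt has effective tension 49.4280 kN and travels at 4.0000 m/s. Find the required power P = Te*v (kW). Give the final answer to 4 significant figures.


P = Te * v = 49.4280 * 4.0000
P = 197.7 kW


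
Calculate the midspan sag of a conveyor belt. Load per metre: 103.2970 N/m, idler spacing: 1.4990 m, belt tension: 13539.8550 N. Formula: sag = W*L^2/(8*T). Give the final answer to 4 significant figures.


sag = 103.2970 * 1.4990^2 / (8 * 13539.8550)
sag = 0.002143 m


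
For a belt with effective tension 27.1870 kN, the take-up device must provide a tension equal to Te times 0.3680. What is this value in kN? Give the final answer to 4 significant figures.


T_tu = 27.1870 * 0.3680
T_tu = 10.00 kN


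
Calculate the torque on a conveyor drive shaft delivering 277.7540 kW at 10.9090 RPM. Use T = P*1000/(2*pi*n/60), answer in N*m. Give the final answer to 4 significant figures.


omega = 2*pi*10.9090/60 = 1.14239 rad/s
T = 277.7540*1000 / 1.14239
T = 243100 N*m


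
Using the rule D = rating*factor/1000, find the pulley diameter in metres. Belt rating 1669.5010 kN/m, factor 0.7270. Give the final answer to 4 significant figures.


D = 1669.5010 * 0.7270 / 1000
D = 1.214 m


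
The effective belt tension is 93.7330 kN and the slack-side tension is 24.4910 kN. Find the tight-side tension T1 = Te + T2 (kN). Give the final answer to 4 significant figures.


T1 = Te + T2 = 93.7330 + 24.4910
T1 = 118.2 kN


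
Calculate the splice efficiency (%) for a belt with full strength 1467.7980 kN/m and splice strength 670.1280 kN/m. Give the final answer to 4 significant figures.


Eff = 670.1280 / 1467.7980 * 100
Eff = 45.66 %


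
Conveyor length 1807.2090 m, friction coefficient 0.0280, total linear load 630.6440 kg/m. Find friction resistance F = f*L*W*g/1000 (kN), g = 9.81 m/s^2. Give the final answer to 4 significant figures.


F = 0.0280 * 1807.2090 * 630.6440 * 9.81 / 1000
F = 313.1 kN


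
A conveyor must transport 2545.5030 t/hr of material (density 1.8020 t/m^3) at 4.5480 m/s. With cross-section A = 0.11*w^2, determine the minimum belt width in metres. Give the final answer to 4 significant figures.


A_req = 2545.5030 / (4.5480 * 1.8020 * 3600) = 0.0862772 m^2
w = sqrt(0.0862772 / 0.11)
w = 0.8856 m


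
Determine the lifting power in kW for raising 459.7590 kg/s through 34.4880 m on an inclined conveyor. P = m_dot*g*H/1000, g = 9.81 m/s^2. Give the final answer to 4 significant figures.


P = 459.7590 * 9.81 * 34.4880 / 1000
P = 155.5 kW


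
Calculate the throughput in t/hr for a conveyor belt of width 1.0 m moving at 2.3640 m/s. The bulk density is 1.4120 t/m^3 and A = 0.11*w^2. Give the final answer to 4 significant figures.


A = 0.11 * 1.0^2 = 0.11 m^2
C = 0.11 * 2.3640 * 1.4120 * 3600
C = 1322 t/hr


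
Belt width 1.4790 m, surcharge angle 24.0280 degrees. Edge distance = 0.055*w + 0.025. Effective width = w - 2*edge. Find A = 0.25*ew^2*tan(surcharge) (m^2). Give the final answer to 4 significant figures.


edge = 0.055*1.4790 + 0.025 = 0.106345 m
ew = 1.4790 - 2*0.106345 = 1.26631 m
A = 0.25 * 1.26631^2 * tan(24.0280 deg)
A = 0.1787 m^2


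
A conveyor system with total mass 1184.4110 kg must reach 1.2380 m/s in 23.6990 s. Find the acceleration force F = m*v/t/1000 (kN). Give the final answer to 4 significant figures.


F = 1184.4110 * 1.2380 / 23.6990 / 1000
F = 0.06187 kN


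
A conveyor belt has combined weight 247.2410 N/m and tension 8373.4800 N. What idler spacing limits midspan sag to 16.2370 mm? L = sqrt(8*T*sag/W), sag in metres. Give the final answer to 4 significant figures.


sag = 16.2370/1000 = 0.016237 m
L = sqrt(8 * 8373.4800 * 0.016237 / 247.2410)
L = 2.097 m


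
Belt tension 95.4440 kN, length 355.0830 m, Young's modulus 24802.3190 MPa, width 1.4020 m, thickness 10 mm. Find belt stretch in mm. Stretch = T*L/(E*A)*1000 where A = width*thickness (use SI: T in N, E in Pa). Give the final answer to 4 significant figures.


A = 1.4020 * 0.01 = 0.01402 m^2
Stretch = 95.4440*1000 * 355.0830 / (24802.3190e6 * 0.01402) * 1000
Stretch = 97.46 mm


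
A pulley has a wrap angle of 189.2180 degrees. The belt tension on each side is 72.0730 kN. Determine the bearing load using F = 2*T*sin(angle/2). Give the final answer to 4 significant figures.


F = 2 * 72.0730 * sin(189.2180/2 deg)
F = 143.7 kN


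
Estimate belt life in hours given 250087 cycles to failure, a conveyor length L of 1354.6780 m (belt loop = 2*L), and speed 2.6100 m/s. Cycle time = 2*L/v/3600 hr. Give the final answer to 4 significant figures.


cycle_time = 2 * 1354.6780 / 2.6100 / 3600 = 0.288352 hr
life = 250087 * 0.288352 = 72110 hours


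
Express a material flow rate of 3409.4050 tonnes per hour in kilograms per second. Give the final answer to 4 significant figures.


m_dot = 3409.4050 * 1000 / 3600
m_dot = 947.1 kg/s


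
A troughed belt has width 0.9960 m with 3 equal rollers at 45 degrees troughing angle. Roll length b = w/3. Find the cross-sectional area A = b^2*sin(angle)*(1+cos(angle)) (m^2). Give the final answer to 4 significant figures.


b = 0.9960/3 = 0.332 m
A = 0.332^2 * sin(45 deg) * (1 + cos(45 deg))
A = 0.1331 m^2


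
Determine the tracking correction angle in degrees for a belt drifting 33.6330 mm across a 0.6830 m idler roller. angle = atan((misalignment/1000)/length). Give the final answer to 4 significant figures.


misalign_m = 33.6330 / 1000 = 0.033633 m
angle = atan(0.033633 / 0.6830)
angle = 2.819 deg


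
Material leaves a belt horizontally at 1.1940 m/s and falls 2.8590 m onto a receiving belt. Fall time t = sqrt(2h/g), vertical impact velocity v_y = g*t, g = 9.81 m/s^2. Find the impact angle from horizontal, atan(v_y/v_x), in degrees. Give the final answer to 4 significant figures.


t = sqrt(2*2.8590/9.81) = 0.763462 s
v_y = 9.81 * 0.763462 = 7.48956 m/s
angle = atan(7.48956 / 1.1940) = 80.94 deg


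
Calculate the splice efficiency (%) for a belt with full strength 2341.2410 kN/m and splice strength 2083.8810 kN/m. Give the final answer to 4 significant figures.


Eff = 2083.8810 / 2341.2410 * 100
Eff = 89.01 %


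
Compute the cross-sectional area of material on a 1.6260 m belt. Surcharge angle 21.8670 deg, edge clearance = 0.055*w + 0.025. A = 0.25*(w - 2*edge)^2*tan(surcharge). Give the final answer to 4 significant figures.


edge = 0.055*1.6260 + 0.025 = 0.11443 m
ew = 1.6260 - 2*0.11443 = 1.39714 m
A = 0.25 * 1.39714^2 * tan(21.8670 deg)
A = 0.1958 m^2
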